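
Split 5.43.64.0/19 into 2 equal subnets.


New prefix = 19 + 1 = 20
Each subnet has 4096 addresses
  5.43.64.0/20
  5.43.80.0/20
Subnets: 5.43.64.0/20, 5.43.80.0/20


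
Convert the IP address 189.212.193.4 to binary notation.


189 = 10111101
212 = 11010100
193 = 11000001
4 = 00000100
Binary: 10111101.11010100.11000001.00000100


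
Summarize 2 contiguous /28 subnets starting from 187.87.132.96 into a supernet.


Original prefix: /28
Number of subnets: 2 = 2^1
New prefix = 28 - 1 = 27
Supernet: 187.87.132.96/27


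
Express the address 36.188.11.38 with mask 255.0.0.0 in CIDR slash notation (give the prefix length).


Binary: 11111111.00000000.00000000.00000000
Count leading 1s
Prefix: /8


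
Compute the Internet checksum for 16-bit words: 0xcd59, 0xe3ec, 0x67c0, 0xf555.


Sum all words (with carry folding):
+ 0xcd59 = 0xcd59
+ 0xe3ec = 0xb146
+ 0x67c0 = 0x1907
+ 0xf555 = 0x0e5d
One's complement: ~0x0e5d
Checksum = 0xf1a2


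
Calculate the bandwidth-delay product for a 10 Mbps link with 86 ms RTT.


BDP = bandwidth * RTT
= 10 Mbps * 86 ms
= 10 * 1e6 * 86 / 1000 bits
= 860000 bits
= 107500 bytes
= 104.9805 KB
BDP = 860000 bits (107500 bytes)


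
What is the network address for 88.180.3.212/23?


IP:   01011000.10110100.00000011.11010100
Mask: 11111111.11111111.11111110.00000000
AND operation:
Net:  01011000.10110100.00000010.00000000
Network: 88.180.2.0/23


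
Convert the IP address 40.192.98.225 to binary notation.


40 = 00101000
192 = 11000000
98 = 01100010
225 = 11100001
Binary: 00101000.11000000.01100010.11100001


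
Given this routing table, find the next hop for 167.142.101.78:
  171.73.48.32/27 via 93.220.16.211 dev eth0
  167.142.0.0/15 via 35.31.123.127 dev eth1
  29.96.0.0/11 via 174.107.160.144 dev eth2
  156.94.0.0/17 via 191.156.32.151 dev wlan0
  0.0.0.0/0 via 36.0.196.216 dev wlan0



Longest prefix match for 167.142.101.78:
  /27 171.73.48.32: no
  /15 167.142.0.0: MATCH
  /11 29.96.0.0: no
  /17 156.94.0.0: no
  /0 0.0.0.0: MATCH
Selected: next-hop 35.31.123.127 via eth1 (matched /15)


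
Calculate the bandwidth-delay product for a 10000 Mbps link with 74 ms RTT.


BDP = bandwidth * RTT
= 10000 Mbps * 74 ms
= 10000 * 1e6 * 74 / 1000 bits
= 740000000 bits
= 92500000 bytes
= 90332.0312 KB
BDP = 740000000 bits (92500000 bytes)


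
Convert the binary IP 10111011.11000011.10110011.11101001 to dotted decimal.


10111011 = 187
11000011 = 195
10110011 = 179
11101001 = 233
IP: 187.195.179.233


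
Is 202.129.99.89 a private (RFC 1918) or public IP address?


RFC 1918 private ranges:
  10.0.0.0/8 (10.0.0.0 - 10.255.255.255)
  172.16.0.0/12 (172.16.0.0 - 172.31.255.255)
  192.168.0.0/16 (192.168.0.0 - 192.168.255.255)
Public (not in any RFC 1918 range)


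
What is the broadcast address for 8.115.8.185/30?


Network: 8.115.8.184/30
Host bits = 2
Set all host bits to 1:
Broadcast: 8.115.8.187


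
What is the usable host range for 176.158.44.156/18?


Network: 176.158.0.0
Broadcast: 176.158.63.255
First usable = network + 1
Last usable = broadcast - 1
Range: 176.158.0.1 to 176.158.63.254


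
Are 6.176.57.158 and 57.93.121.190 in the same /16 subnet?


Mask: 255.255.0.0
6.176.57.158 AND mask = 6.176.0.0
57.93.121.190 AND mask = 57.93.0.0
No, different subnets (6.176.0.0 vs 57.93.0.0)


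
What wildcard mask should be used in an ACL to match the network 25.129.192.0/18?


Subnet mask: 255.255.192.0
Wildcard = 255.255.255.255 - subnet mask
255 - 255 = 0
255 - 255 = 0
255 - 192 = 63
255 - 0 = 255
Wildcard: 0.0.63.255


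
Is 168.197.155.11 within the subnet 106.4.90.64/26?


Subnet network: 106.4.90.64
Test IP AND mask: 168.197.155.0
No, 168.197.155.11 is not in 106.4.90.64/26


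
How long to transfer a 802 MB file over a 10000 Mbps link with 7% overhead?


Effective throughput = 10000 * (1 - 7/100) = 9300 Mbps
File size in Mb = 802 * 8 = 6416 Mb
Time = 6416 / 9300
Time = 0.6899 seconds


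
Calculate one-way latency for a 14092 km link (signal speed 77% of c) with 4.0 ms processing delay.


Speed = 0.77 * 3e5 km/s = 231000 km/s
Propagation delay = 14092 / 231000 = 0.061 s = 61.0043 ms
Processing delay = 4.0 ms
Total one-way latency = 65.0043 ms


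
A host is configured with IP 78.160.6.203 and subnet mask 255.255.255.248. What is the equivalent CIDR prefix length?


Binary: 11111111.11111111.11111111.11111000
Count leading 1s
Prefix: /29


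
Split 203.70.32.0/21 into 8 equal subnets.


New prefix = 21 + 3 = 24
Each subnet has 256 addresses
  203.70.32.0/24
  203.70.33.0/24
  203.70.34.0/24
  203.70.35.0/24
  203.70.36.0/24
  203.70.37.0/24
  203.70.38.0/24
  203.70.39.0/24
Subnets: 203.70.32.0/24, 203.70.33.0/24, 203.70.34.0/24, 203.70.35.0/24, 203.70.36.0/24, 203.70.37.0/24, 203.70.38.0/24, 203.70.39.0/24


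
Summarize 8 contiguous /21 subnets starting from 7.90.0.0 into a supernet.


Original prefix: /21
Number of subnets: 8 = 2^3
New prefix = 21 - 3 = 18
Supernet: 7.90.0.0/18


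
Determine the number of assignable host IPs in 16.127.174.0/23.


Host bits = 32 - 23 = 9
Total addresses = 2^9 = 512
Usable = total - 2 (network and broadcast)
Usable hosts: 510


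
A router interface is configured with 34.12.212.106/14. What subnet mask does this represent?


/14 means 14 network bits, 18 host bits
Binary: 11111111111111000000000000000000
Mask: 255.252.0.0


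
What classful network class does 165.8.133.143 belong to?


First octet: 165
Binary: 10100101
10xxxxxx -> Class B (128-191)
Class B, default mask 255.255.0.0 (/16)


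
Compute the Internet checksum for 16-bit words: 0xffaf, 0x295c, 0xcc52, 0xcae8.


Sum all words (with carry folding):
+ 0xffaf = 0xffaf
+ 0x295c = 0x290c
+ 0xcc52 = 0xf55e
+ 0xcae8 = 0xc047
One's complement: ~0xc047
Checksum = 0x3fb8


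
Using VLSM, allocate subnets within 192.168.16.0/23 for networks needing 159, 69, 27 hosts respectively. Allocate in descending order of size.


159 hosts -> /24 (254 usable): 192.168.16.0/24
69 hosts -> /25 (126 usable): 192.168.17.0/25
27 hosts -> /27 (30 usable): 192.168.17.128/27
Allocation: 192.168.16.0/24 (159 hosts, 254 usable); 192.168.17.0/25 (69 hosts, 126 usable); 192.168.17.128/27 (27 hosts, 30 usable)


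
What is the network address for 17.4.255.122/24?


IP:   00010001.00000100.11111111.01111010
Mask: 11111111.11111111.11111111.00000000
AND operation:
Net:  00010001.00000100.11111111.00000000
Network: 17.4.255.0/24


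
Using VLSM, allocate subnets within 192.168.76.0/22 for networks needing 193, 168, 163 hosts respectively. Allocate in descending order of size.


193 hosts -> /24 (254 usable): 192.168.76.0/24
168 hosts -> /24 (254 usable): 192.168.77.0/24
163 hosts -> /24 (254 usable): 192.168.78.0/24
Allocation: 192.168.76.0/24 (193 hosts, 254 usable); 192.168.77.0/24 (168 hosts, 254 usable); 192.168.78.0/24 (163 hosts, 254 usable)


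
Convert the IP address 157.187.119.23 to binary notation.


157 = 10011101
187 = 10111011
119 = 01110111
23 = 00010111
Binary: 10011101.10111011.01110111.00010111


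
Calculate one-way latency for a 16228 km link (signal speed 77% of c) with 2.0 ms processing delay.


Speed = 0.77 * 3e5 km/s = 231000 km/s
Propagation delay = 16228 / 231000 = 0.0703 s = 70.2511 ms
Processing delay = 2.0 ms
Total one-way latency = 72.2511 ms


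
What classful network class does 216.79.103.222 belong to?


First octet: 216
Binary: 11011000
110xxxxx -> Class C (192-223)
Class C, default mask 255.255.255.0 (/24)


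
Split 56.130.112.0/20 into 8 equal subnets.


New prefix = 20 + 3 = 23
Each subnet has 512 addresses
  56.130.112.0/23
  56.130.114.0/23
  56.130.116.0/23
  56.130.118.0/23
  56.130.120.0/23
  56.130.122.0/23
  56.130.124.0/23
  56.130.126.0/23
Subnets: 56.130.112.0/23, 56.130.114.0/23, 56.130.116.0/23, 56.130.118.0/23, 56.130.120.0/23, 56.130.122.0/23, 56.130.124.0/23, 56.130.126.0/23


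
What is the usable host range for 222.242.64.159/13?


Network: 222.240.0.0
Broadcast: 222.247.255.255
First usable = network + 1
Last usable = broadcast - 1
Range: 222.240.0.1 to 222.247.255.254


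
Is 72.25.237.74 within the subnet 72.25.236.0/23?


Subnet network: 72.25.236.0
Test IP AND mask: 72.25.236.0
Yes, 72.25.237.74 is in 72.25.236.0/23


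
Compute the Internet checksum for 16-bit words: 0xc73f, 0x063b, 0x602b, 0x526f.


Sum all words (with carry folding):
+ 0xc73f = 0xc73f
+ 0x063b = 0xcd7a
+ 0x602b = 0x2da6
+ 0x526f = 0x8015
One's complement: ~0x8015
Checksum = 0x7fea


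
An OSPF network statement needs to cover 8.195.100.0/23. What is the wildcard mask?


Subnet mask: 255.255.254.0
Wildcard = 255.255.255.255 - subnet mask
255 - 255 = 0
255 - 255 = 0
255 - 254 = 1
255 - 0 = 255
Wildcard: 0.0.1.255


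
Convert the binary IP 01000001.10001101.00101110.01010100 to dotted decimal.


01000001 = 65
10001101 = 141
00101110 = 46
01010100 = 84
IP: 65.141.46.84


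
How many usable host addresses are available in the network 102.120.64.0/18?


Host bits = 32 - 18 = 14
Total addresses = 2^14 = 16384
Usable = total - 2 (network and broadcast)
Usable hosts: 16382


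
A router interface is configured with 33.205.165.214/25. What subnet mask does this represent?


/25 means 25 network bits, 7 host bits
Binary: 11111111111111111111111110000000
Mask: 255.255.255.128


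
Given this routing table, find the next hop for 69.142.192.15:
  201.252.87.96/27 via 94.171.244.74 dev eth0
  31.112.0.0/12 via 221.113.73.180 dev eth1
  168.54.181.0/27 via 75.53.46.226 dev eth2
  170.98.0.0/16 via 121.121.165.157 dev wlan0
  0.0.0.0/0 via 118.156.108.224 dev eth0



Longest prefix match for 69.142.192.15:
  /27 201.252.87.96: no
  /12 31.112.0.0: no
  /27 168.54.181.0: no
  /16 170.98.0.0: no
  /0 0.0.0.0: MATCH
Selected: next-hop 118.156.108.224 via eth0 (matched /0)


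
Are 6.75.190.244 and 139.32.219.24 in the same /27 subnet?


Mask: 255.255.255.224
6.75.190.244 AND mask = 6.75.190.224
139.32.219.24 AND mask = 139.32.219.0
No, different subnets (6.75.190.224 vs 139.32.219.0)


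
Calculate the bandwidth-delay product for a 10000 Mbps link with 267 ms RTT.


BDP = bandwidth * RTT
= 10000 Mbps * 267 ms
= 10000 * 1e6 * 267 / 1000 bits
= 2670000000 bits
= 333750000 bytes
= 325927.7344 KB
BDP = 2670000000 bits (333750000 bytes)


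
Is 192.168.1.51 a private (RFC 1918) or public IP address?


RFC 1918 private ranges:
  10.0.0.0/8 (10.0.0.0 - 10.255.255.255)
  172.16.0.0/12 (172.16.0.0 - 172.31.255.255)
  192.168.0.0/16 (192.168.0.0 - 192.168.255.255)
Private (in 192.168.0.0/16)


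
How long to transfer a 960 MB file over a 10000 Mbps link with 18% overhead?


Effective throughput = 10000 * (1 - 18/100) = 8200 Mbps
File size in Mb = 960 * 8 = 7680 Mb
Time = 7680 / 8200
Time = 0.9366 seconds


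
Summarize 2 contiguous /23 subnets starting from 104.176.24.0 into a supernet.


Original prefix: /23
Number of subnets: 2 = 2^1
New prefix = 23 - 1 = 22
Supernet: 104.176.24.0/22


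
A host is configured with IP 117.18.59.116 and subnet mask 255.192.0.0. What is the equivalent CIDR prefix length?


Binary: 11111111.11000000.00000000.00000000
Count leading 1s
Prefix: /10


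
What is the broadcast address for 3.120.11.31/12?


Network: 3.112.0.0/12
Host bits = 20
Set all host bits to 1:
Broadcast: 3.127.255.255


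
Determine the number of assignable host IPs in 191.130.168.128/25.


Host bits = 32 - 25 = 7
Total addresses = 2^7 = 128
Usable = total - 2 (network and broadcast)
Usable hosts: 126


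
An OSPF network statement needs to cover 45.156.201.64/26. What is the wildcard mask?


Subnet mask: 255.255.255.192
Wildcard = 255.255.255.255 - subnet mask
255 - 255 = 0
255 - 255 = 0
255 - 255 = 0
255 - 192 = 63
Wildcard: 0.0.0.63


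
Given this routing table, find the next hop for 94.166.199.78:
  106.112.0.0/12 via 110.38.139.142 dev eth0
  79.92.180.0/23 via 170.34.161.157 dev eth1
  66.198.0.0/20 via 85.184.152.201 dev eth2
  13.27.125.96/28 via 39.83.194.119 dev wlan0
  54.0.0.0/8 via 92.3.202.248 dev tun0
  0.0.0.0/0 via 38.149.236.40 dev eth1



Longest prefix match for 94.166.199.78:
  /12 106.112.0.0: no
  /23 79.92.180.0: no
  /20 66.198.0.0: no
  /28 13.27.125.96: no
  /8 54.0.0.0: no
  /0 0.0.0.0: MATCH
Selected: next-hop 38.149.236.40 via eth1 (matched /0)


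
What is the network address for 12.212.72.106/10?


IP:   00001100.11010100.01001000.01101010
Mask: 11111111.11000000.00000000.00000000
AND operation:
Net:  00001100.11000000.00000000.00000000
Network: 12.192.0.0/10


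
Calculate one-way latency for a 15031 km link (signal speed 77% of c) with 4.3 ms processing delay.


Speed = 0.77 * 3e5 km/s = 231000 km/s
Propagation delay = 15031 / 231000 = 0.0651 s = 65.0693 ms
Processing delay = 4.3 ms
Total one-way latency = 69.3693 ms


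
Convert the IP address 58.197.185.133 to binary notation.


58 = 00111010
197 = 11000101
185 = 10111001
133 = 10000101
Binary: 00111010.11000101.10111001.10000101


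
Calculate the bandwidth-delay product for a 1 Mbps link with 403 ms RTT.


BDP = bandwidth * RTT
= 1 Mbps * 403 ms
= 1 * 1e6 * 403 / 1000 bits
= 403000 bits
= 50375 bytes
= 49.1943 KB
BDP = 403000 bits (50375 bytes)


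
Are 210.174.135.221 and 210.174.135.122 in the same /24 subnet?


Mask: 255.255.255.0
210.174.135.221 AND mask = 210.174.135.0
210.174.135.122 AND mask = 210.174.135.0
Yes, same subnet (210.174.135.0)


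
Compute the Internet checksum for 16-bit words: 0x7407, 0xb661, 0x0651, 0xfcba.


Sum all words (with carry folding):
+ 0x7407 = 0x7407
+ 0xb661 = 0x2a69
+ 0x0651 = 0x30ba
+ 0xfcba = 0x2d75
One's complement: ~0x2d75
Checksum = 0xd28a


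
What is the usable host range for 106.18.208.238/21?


Network: 106.18.208.0
Broadcast: 106.18.215.255
First usable = network + 1
Last usable = broadcast - 1
Range: 106.18.208.1 to 106.18.215.254


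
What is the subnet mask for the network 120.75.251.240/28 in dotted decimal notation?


/28 means 28 network bits, 4 host bits
Binary: 11111111111111111111111111110000
Mask: 255.255.255.240


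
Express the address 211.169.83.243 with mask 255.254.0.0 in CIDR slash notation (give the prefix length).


Binary: 11111111.11111110.00000000.00000000
Count leading 1s
Prefix: /15


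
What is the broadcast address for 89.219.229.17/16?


Network: 89.219.0.0/16
Host bits = 16
Set all host bits to 1:
Broadcast: 89.219.255.255


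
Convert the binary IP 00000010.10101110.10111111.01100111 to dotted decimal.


00000010 = 2
10101110 = 174
10111111 = 191
01100111 = 103
IP: 2.174.191.103


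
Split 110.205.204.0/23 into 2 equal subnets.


New prefix = 23 + 1 = 24
Each subnet has 256 addresses
  110.205.204.0/24
  110.205.205.0/24
Subnets: 110.205.204.0/24, 110.205.205.0/24


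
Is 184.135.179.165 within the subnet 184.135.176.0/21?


Subnet network: 184.135.176.0
Test IP AND mask: 184.135.176.0
Yes, 184.135.179.165 is in 184.135.176.0/21


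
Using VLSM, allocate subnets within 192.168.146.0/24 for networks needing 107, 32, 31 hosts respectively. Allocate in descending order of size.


107 hosts -> /25 (126 usable): 192.168.146.0/25
32 hosts -> /26 (62 usable): 192.168.146.128/26
31 hosts -> /26 (62 usable): 192.168.146.192/26
Allocation: 192.168.146.0/25 (107 hosts, 126 usable); 192.168.146.128/26 (32 hosts, 62 usable); 192.168.146.192/26 (31 hosts, 62 usable)


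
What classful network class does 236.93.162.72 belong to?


First octet: 236
Binary: 11101100
1110xxxx -> Class D (224-239)
Class D (multicast), default mask N/A


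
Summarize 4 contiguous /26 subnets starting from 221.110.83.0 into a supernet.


Original prefix: /26
Number of subnets: 4 = 2^2
New prefix = 26 - 2 = 24
Supernet: 221.110.83.0/24


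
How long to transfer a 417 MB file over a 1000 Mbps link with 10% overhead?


Effective throughput = 1000 * (1 - 10/100) = 900 Mbps
File size in Mb = 417 * 8 = 3336 Mb
Time = 3336 / 900
Time = 3.7067 seconds


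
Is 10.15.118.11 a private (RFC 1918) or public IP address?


RFC 1918 private ranges:
  10.0.0.0/8 (10.0.0.0 - 10.255.255.255)
  172.16.0.0/12 (172.16.0.0 - 172.31.255.255)
  192.168.0.0/16 (192.168.0.0 - 192.168.255.255)
Private (in 10.0.0.0/8)


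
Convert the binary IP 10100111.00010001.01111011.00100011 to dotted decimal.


10100111 = 167
00010001 = 17
01111011 = 123
00100011 = 35
IP: 167.17.123.35


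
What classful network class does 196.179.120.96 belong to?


First octet: 196
Binary: 11000100
110xxxxx -> Class C (192-223)
Class C, default mask 255.255.255.0 (/24)


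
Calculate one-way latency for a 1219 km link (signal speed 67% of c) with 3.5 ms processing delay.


Speed = 0.67 * 3e5 km/s = 201000 km/s
Propagation delay = 1219 / 201000 = 0.0061 s = 6.0647 ms
Processing delay = 3.5 ms
Total one-way latency = 9.5647 ms


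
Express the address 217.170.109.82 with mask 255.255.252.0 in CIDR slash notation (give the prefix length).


Binary: 11111111.11111111.11111100.00000000
Count leading 1s
Prefix: /22


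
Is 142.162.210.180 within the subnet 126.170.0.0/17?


Subnet network: 126.170.0.0
Test IP AND mask: 142.162.128.0
No, 142.162.210.180 is not in 126.170.0.0/17


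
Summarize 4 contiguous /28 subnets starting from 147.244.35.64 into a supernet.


Original prefix: /28
Number of subnets: 4 = 2^2
New prefix = 28 - 2 = 26
Supernet: 147.244.35.64/26


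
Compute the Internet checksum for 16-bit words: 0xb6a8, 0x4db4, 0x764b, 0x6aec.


Sum all words (with carry folding):
+ 0xb6a8 = 0xb6a8
+ 0x4db4 = 0x045d
+ 0x764b = 0x7aa8
+ 0x6aec = 0xe594
One's complement: ~0xe594
Checksum = 0x1a6b


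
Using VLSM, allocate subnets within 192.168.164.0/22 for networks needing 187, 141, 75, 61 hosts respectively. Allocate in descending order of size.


187 hosts -> /24 (254 usable): 192.168.164.0/24
141 hosts -> /24 (254 usable): 192.168.165.0/24
75 hosts -> /25 (126 usable): 192.168.166.0/25
61 hosts -> /26 (62 usable): 192.168.166.128/26
Allocation: 192.168.164.0/24 (187 hosts, 254 usable); 192.168.165.0/24 (141 hosts, 254 usable); 192.168.166.0/25 (75 hosts, 126 usable); 192.168.166.128/26 (61 hosts, 62 usable)


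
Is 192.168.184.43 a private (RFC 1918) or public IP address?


RFC 1918 private ranges:
  10.0.0.0/8 (10.0.0.0 - 10.255.255.255)
  172.16.0.0/12 (172.16.0.0 - 172.31.255.255)
  192.168.0.0/16 (192.168.0.0 - 192.168.255.255)
Private (in 192.168.0.0/16)


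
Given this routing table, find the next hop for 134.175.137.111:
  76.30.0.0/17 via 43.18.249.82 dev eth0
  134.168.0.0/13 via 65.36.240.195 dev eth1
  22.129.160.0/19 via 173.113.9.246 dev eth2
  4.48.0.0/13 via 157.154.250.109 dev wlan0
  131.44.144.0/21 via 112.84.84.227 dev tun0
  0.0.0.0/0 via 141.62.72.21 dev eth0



Longest prefix match for 134.175.137.111:
  /17 76.30.0.0: no
  /13 134.168.0.0: MATCH
  /19 22.129.160.0: no
  /13 4.48.0.0: no
  /21 131.44.144.0: no
  /0 0.0.0.0: MATCH
Selected: next-hop 65.36.240.195 via eth1 (matched /13)


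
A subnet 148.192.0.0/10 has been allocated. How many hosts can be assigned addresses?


Host bits = 32 - 10 = 22
Total addresses = 2^22 = 4194304
Usable = total - 2 (network and broadcast)
Usable hosts: 4194302


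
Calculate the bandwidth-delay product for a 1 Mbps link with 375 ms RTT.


BDP = bandwidth * RTT
= 1 Mbps * 375 ms
= 1 * 1e6 * 375 / 1000 bits
= 375000 bits
= 46875 bytes
= 45.7764 KB
BDP = 375000 bits (46875 bytes)


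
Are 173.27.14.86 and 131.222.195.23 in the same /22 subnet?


Mask: 255.255.252.0
173.27.14.86 AND mask = 173.27.12.0
131.222.195.23 AND mask = 131.222.192.0
No, different subnets (173.27.12.0 vs 131.222.192.0)


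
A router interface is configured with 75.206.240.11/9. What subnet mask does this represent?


/9 means 9 network bits, 23 host bits
Binary: 11111111100000000000000000000000
Mask: 255.128.0.0


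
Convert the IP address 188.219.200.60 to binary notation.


188 = 10111100
219 = 11011011
200 = 11001000
60 = 00111100
Binary: 10111100.11011011.11001000.00111100


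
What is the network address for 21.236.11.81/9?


IP:   00010101.11101100.00001011.01010001
Mask: 11111111.10000000.00000000.00000000
AND operation:
Net:  00010101.10000000.00000000.00000000
Network: 21.128.0.0/9


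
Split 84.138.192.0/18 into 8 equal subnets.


New prefix = 18 + 3 = 21
Each subnet has 2048 addresses
  84.138.192.0/21
  84.138.200.0/21
  84.138.208.0/21
  84.138.216.0/21
  84.138.224.0/21
  84.138.232.0/21
  84.138.240.0/21
  84.138.248.0/21
Subnets: 84.138.192.0/21, 84.138.200.0/21, 84.138.208.0/21, 84.138.216.0/21, 84.138.224.0/21, 84.138.232.0/21, 84.138.240.0/21, 84.138.248.0/21


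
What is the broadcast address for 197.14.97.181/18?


Network: 197.14.64.0/18
Host bits = 14
Set all host bits to 1:
Broadcast: 197.14.127.255


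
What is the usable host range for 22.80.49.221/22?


Network: 22.80.48.0
Broadcast: 22.80.51.255
First usable = network + 1
Last usable = broadcast - 1
Range: 22.80.48.1 to 22.80.51.254


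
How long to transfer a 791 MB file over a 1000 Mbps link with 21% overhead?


Effective throughput = 1000 * (1 - 21/100) = 790 Mbps
File size in Mb = 791 * 8 = 6328 Mb
Time = 6328 / 790
Time = 8.0101 seconds


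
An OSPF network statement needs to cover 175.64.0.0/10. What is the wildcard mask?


Subnet mask: 255.192.0.0
Wildcard = 255.255.255.255 - subnet mask
255 - 255 = 0
255 - 192 = 63
255 - 0 = 255
255 - 0 = 255
Wildcard: 0.63.255.255


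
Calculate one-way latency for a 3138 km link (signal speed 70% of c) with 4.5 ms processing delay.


Speed = 0.7 * 3e5 km/s = 210000 km/s
Propagation delay = 3138 / 210000 = 0.0149 s = 14.9429 ms
Processing delay = 4.5 ms
Total one-way latency = 19.4429 ms


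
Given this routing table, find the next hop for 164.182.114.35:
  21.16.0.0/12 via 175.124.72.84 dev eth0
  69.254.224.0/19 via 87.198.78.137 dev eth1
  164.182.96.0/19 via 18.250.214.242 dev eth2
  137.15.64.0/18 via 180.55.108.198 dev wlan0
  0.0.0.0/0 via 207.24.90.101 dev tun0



Longest prefix match for 164.182.114.35:
  /12 21.16.0.0: no
  /19 69.254.224.0: no
  /19 164.182.96.0: MATCH
  /18 137.15.64.0: no
  /0 0.0.0.0: MATCH
Selected: next-hop 18.250.214.242 via eth2 (matched /19)


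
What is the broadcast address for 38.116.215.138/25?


Network: 38.116.215.128/25
Host bits = 7
Set all host bits to 1:
Broadcast: 38.116.215.255


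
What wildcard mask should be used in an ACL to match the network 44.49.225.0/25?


Subnet mask: 255.255.255.128
Wildcard = 255.255.255.255 - subnet mask
255 - 255 = 0
255 - 255 = 0
255 - 255 = 0
255 - 128 = 127
Wildcard: 0.0.0.127


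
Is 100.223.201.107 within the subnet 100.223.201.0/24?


Subnet network: 100.223.201.0
Test IP AND mask: 100.223.201.0
Yes, 100.223.201.107 is in 100.223.201.0/24


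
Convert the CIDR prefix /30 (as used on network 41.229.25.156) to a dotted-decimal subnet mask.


/30 means 30 network bits, 2 host bits
Binary: 11111111111111111111111111111100
Mask: 255.255.255.252


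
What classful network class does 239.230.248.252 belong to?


First octet: 239
Binary: 11101111
1110xxxx -> Class D (224-239)
Class D (multicast), default mask N/A


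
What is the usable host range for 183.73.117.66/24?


Network: 183.73.117.0
Broadcast: 183.73.117.255
First usable = network + 1
Last usable = broadcast - 1
Range: 183.73.117.1 to 183.73.117.254


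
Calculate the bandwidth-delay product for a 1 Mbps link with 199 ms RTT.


BDP = bandwidth * RTT
= 1 Mbps * 199 ms
= 1 * 1e6 * 199 / 1000 bits
= 199000 bits
= 24875 bytes
= 24.292 KB
BDP = 199000 bits (24875 bytes)


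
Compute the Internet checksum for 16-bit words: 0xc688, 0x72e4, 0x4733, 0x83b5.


Sum all words (with carry folding):
+ 0xc688 = 0xc688
+ 0x72e4 = 0x396d
+ 0x4733 = 0x80a0
+ 0x83b5 = 0x0456
One's complement: ~0x0456
Checksum = 0xfba9


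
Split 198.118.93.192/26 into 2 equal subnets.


New prefix = 26 + 1 = 27
Each subnet has 32 addresses
  198.118.93.192/27
  198.118.93.224/27
Subnets: 198.118.93.192/27, 198.118.93.224/27


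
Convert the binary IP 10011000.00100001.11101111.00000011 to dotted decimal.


10011000 = 152
00100001 = 33
11101111 = 239
00000011 = 3
IP: 152.33.239.3


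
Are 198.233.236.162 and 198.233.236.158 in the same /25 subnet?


Mask: 255.255.255.128
198.233.236.162 AND mask = 198.233.236.128
198.233.236.158 AND mask = 198.233.236.128
Yes, same subnet (198.233.236.128)


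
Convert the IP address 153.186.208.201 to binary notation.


153 = 10011001
186 = 10111010
208 = 11010000
201 = 11001001
Binary: 10011001.10111010.11010000.11001001


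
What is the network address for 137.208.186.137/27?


IP:   10001001.11010000.10111010.10001001
Mask: 11111111.11111111.11111111.11100000
AND operation:
Net:  10001001.11010000.10111010.10000000
Network: 137.208.186.128/27


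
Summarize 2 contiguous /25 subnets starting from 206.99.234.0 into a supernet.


Original prefix: /25
Number of subnets: 2 = 2^1
New prefix = 25 - 1 = 24
Supernet: 206.99.234.0/24


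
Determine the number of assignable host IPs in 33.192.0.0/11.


Host bits = 32 - 11 = 21
Total addresses = 2^21 = 2097152
Usable = total - 2 (network and broadcast)
Usable hosts: 2097150


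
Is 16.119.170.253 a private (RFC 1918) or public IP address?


RFC 1918 private ranges:
  10.0.0.0/8 (10.0.0.0 - 10.255.255.255)
  172.16.0.0/12 (172.16.0.0 - 172.31.255.255)
  192.168.0.0/16 (192.168.0.0 - 192.168.255.255)
Public (not in any RFC 1918 range)


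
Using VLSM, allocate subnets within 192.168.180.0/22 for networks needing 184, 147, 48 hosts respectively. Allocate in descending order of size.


184 hosts -> /24 (254 usable): 192.168.180.0/24
147 hosts -> /24 (254 usable): 192.168.181.0/24
48 hosts -> /26 (62 usable): 192.168.182.0/26
Allocation: 192.168.180.0/24 (184 hosts, 254 usable); 192.168.181.0/24 (147 hosts, 254 usable); 192.168.182.0/26 (48 hosts, 62 usable)


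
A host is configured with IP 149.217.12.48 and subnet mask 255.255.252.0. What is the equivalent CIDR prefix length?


Binary: 11111111.11111111.11111100.00000000
Count leading 1s
Prefix: /22


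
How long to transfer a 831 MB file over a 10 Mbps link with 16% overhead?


Effective throughput = 10 * (1 - 16/100) = 8.4 Mbps
File size in Mb = 831 * 8 = 6648 Mb
Time = 6648 / 8.4
Time = 791.4286 seconds


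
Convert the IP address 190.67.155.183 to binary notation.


190 = 10111110
67 = 01000011
155 = 10011011
183 = 10110111
Binary: 10111110.01000011.10011011.10110111


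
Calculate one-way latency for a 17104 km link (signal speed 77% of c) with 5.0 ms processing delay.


Speed = 0.77 * 3e5 km/s = 231000 km/s
Propagation delay = 17104 / 231000 = 0.074 s = 74.0433 ms
Processing delay = 5.0 ms
Total one-way latency = 79.0433 ms


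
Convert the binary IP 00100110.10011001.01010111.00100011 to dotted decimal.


00100110 = 38
10011001 = 153
01010111 = 87
00100011 = 35
IP: 38.153.87.35


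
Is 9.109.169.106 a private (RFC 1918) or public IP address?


RFC 1918 private ranges:
  10.0.0.0/8 (10.0.0.0 - 10.255.255.255)
  172.16.0.0/12 (172.16.0.0 - 172.31.255.255)
  192.168.0.0/16 (192.168.0.0 - 192.168.255.255)
Public (not in any RFC 1918 range)


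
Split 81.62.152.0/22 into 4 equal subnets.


New prefix = 22 + 2 = 24
Each subnet has 256 addresses
  81.62.152.0/24
  81.62.153.0/24
  81.62.154.0/24
  81.62.155.0/24
Subnets: 81.62.152.0/24, 81.62.153.0/24, 81.62.154.0/24, 81.62.155.0/24


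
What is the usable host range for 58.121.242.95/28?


Network: 58.121.242.80
Broadcast: 58.121.242.95
First usable = network + 1
Last usable = broadcast - 1
Range: 58.121.242.81 to 58.121.242.94


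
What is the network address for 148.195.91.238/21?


IP:   10010100.11000011.01011011.11101110
Mask: 11111111.11111111.11111000.00000000
AND operation:
Net:  10010100.11000011.01011000.00000000
Network: 148.195.88.0/21


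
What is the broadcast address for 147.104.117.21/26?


Network: 147.104.117.0/26
Host bits = 6
Set all host bits to 1:
Broadcast: 147.104.117.63


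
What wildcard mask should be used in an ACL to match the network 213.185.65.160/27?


Subnet mask: 255.255.255.224
Wildcard = 255.255.255.255 - subnet mask
255 - 255 = 0
255 - 255 = 0
255 - 255 = 0
255 - 224 = 31
Wildcard: 0.0.0.31


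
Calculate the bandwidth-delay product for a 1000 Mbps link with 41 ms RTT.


BDP = bandwidth * RTT
= 1000 Mbps * 41 ms
= 1000 * 1e6 * 41 / 1000 bits
= 41000000 bits
= 5125000 bytes
= 5004.8828 KB
BDP = 41000000 bits (5125000 bytes)


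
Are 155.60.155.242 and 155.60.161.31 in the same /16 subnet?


Mask: 255.255.0.0
155.60.155.242 AND mask = 155.60.0.0
155.60.161.31 AND mask = 155.60.0.0
Yes, same subnet (155.60.0.0)


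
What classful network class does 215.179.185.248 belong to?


First octet: 215
Binary: 11010111
110xxxxx -> Class C (192-223)
Class C, default mask 255.255.255.0 (/24)


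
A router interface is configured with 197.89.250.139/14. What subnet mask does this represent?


/14 means 14 network bits, 18 host bits
Binary: 11111111111111000000000000000000
Mask: 255.252.0.0


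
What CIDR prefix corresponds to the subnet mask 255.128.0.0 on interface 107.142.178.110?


Binary: 11111111.10000000.00000000.00000000
Count leading 1s
Prefix: /9


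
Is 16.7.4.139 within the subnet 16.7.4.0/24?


Subnet network: 16.7.4.0
Test IP AND mask: 16.7.4.0
Yes, 16.7.4.139 is in 16.7.4.0/24


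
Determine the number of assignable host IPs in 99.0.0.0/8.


Host bits = 32 - 8 = 24
Total addresses = 2^24 = 16777216
Usable = total - 2 (network and broadcast)
Usable hosts: 16777214


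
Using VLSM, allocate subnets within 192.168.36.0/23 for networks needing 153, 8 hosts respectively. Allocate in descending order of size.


153 hosts -> /24 (254 usable): 192.168.36.0/24
8 hosts -> /28 (14 usable): 192.168.37.0/28
Allocation: 192.168.36.0/24 (153 hosts, 254 usable); 192.168.37.0/28 (8 hosts, 14 usable)


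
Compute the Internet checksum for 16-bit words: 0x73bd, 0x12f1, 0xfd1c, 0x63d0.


Sum all words (with carry folding):
+ 0x73bd = 0x73bd
+ 0x12f1 = 0x86ae
+ 0xfd1c = 0x83cb
+ 0x63d0 = 0xe79b
One's complement: ~0xe79b
Checksum = 0x1864


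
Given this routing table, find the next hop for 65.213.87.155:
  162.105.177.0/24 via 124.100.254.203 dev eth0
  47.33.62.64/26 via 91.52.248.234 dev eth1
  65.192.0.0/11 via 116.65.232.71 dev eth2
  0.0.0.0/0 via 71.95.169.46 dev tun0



Longest prefix match for 65.213.87.155:
  /24 162.105.177.0: no
  /26 47.33.62.64: no
  /11 65.192.0.0: MATCH
  /0 0.0.0.0: MATCH
Selected: next-hop 116.65.232.71 via eth2 (matched /11)


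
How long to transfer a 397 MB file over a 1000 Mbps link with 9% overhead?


Effective throughput = 1000 * (1 - 9/100) = 910 Mbps
File size in Mb = 397 * 8 = 3176 Mb
Time = 3176 / 910
Time = 3.4901 seconds


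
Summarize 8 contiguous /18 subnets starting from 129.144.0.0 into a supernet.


Original prefix: /18
Number of subnets: 8 = 2^3
New prefix = 18 - 3 = 15
Supernet: 129.144.0.0/15


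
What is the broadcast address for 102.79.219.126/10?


Network: 102.64.0.0/10
Host bits = 22
Set all host bits to 1:
Broadcast: 102.127.255.255


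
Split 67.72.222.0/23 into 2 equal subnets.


New prefix = 23 + 1 = 24
Each subnet has 256 addresses
  67.72.222.0/24
  67.72.223.0/24
Subnets: 67.72.222.0/24, 67.72.223.0/24


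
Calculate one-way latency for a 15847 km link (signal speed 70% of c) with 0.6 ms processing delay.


Speed = 0.7 * 3e5 km/s = 210000 km/s
Propagation delay = 15847 / 210000 = 0.0755 s = 75.4619 ms
Processing delay = 0.6 ms
Total one-way latency = 76.0619 ms


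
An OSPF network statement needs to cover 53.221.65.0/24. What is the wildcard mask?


Subnet mask: 255.255.255.0
Wildcard = 255.255.255.255 - subnet mask
255 - 255 = 0
255 - 255 = 0
255 - 255 = 0
255 - 0 = 255
Wildcard: 0.0.0.255


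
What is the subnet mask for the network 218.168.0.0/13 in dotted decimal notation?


/13 means 13 network bits, 19 host bits
Binary: 11111111111110000000000000000000
Mask: 255.248.0.0


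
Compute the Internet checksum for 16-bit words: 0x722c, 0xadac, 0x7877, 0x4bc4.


Sum all words (with carry folding):
+ 0x722c = 0x722c
+ 0xadac = 0x1fd9
+ 0x7877 = 0x9850
+ 0x4bc4 = 0xe414
One's complement: ~0xe414
Checksum = 0x1beb


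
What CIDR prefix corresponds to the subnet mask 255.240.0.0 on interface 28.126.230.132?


Binary: 11111111.11110000.00000000.00000000
Count leading 1s
Prefix: /12


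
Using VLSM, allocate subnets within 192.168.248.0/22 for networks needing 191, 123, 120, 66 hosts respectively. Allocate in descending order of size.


191 hosts -> /24 (254 usable): 192.168.248.0/24
123 hosts -> /25 (126 usable): 192.168.249.0/25
120 hosts -> /25 (126 usable): 192.168.249.128/25
66 hosts -> /25 (126 usable): 192.168.250.0/25
Allocation: 192.168.248.0/24 (191 hosts, 254 usable); 192.168.249.0/25 (123 hosts, 126 usable); 192.168.249.128/25 (120 hosts, 126 usable); 192.168.250.0/25 (66 hosts, 126 usable)


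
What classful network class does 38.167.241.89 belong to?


First octet: 38
Binary: 00100110
0xxxxxxx -> Class A (1-126)
Class A, default mask 255.0.0.0 (/8)


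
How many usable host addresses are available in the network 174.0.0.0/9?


Host bits = 32 - 9 = 23
Total addresses = 2^23 = 8388608
Usable = total - 2 (network and broadcast)
Usable hosts: 8388606


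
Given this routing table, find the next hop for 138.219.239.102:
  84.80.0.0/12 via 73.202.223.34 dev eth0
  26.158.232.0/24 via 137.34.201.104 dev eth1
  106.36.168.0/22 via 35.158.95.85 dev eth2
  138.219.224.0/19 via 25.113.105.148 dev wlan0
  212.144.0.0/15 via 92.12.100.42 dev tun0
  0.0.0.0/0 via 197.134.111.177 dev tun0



Longest prefix match for 138.219.239.102:
  /12 84.80.0.0: no
  /24 26.158.232.0: no
  /22 106.36.168.0: no
  /19 138.219.224.0: MATCH
  /15 212.144.0.0: no
  /0 0.0.0.0: MATCH
Selected: next-hop 25.113.105.148 via wlan0 (matched /19)


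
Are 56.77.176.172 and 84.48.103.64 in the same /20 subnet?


Mask: 255.255.240.0
56.77.176.172 AND mask = 56.77.176.0
84.48.103.64 AND mask = 84.48.96.0
No, different subnets (56.77.176.0 vs 84.48.96.0)


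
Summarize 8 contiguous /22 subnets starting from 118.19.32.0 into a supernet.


Original prefix: /22
Number of subnets: 8 = 2^3
New prefix = 22 - 3 = 19
Supernet: 118.19.32.0/19


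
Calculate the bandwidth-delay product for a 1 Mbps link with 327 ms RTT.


BDP = bandwidth * RTT
= 1 Mbps * 327 ms
= 1 * 1e6 * 327 / 1000 bits
= 327000 bits
= 40875 bytes
= 39.917 KB
BDP = 327000 bits (40875 bytes)


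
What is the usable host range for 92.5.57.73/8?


Network: 92.0.0.0
Broadcast: 92.255.255.255
First usable = network + 1
Last usable = broadcast - 1
Range: 92.0.0.1 to 92.255.255.254


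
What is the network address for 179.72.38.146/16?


IP:   10110011.01001000.00100110.10010010
Mask: 11111111.11111111.00000000.00000000
AND operation:
Net:  10110011.01001000.00000000.00000000
Network: 179.72.0.0/16


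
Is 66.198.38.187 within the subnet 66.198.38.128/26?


Subnet network: 66.198.38.128
Test IP AND mask: 66.198.38.128
Yes, 66.198.38.187 is in 66.198.38.128/26


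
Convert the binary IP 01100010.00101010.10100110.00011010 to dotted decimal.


01100010 = 98
00101010 = 42
10100110 = 166
00011010 = 26
IP: 98.42.166.26


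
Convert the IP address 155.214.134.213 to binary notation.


155 = 10011011
214 = 11010110
134 = 10000110
213 = 11010101
Binary: 10011011.11010110.10000110.11010101


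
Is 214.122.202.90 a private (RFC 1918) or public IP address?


RFC 1918 private ranges:
  10.0.0.0/8 (10.0.0.0 - 10.255.255.255)
  172.16.0.0/12 (172.16.0.0 - 172.31.255.255)
  192.168.0.0/16 (192.168.0.0 - 192.168.255.255)
Public (not in any RFC 1918 range)


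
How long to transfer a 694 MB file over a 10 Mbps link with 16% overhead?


Effective throughput = 10 * (1 - 16/100) = 8.4 Mbps
File size in Mb = 694 * 8 = 5552 Mb
Time = 5552 / 8.4
Time = 660.9524 seconds


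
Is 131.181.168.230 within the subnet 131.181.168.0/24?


Subnet network: 131.181.168.0
Test IP AND mask: 131.181.168.0
Yes, 131.181.168.230 is in 131.181.168.0/24


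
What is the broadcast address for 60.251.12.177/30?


Network: 60.251.12.176/30
Host bits = 2
Set all host bits to 1:
Broadcast: 60.251.12.179


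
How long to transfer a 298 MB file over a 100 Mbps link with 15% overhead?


Effective throughput = 100 * (1 - 15/100) = 85 Mbps
File size in Mb = 298 * 8 = 2384 Mb
Time = 2384 / 85
Time = 28.0471 seconds


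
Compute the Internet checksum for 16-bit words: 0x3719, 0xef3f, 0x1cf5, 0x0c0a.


Sum all words (with carry folding):
+ 0x3719 = 0x3719
+ 0xef3f = 0x2659
+ 0x1cf5 = 0x434e
+ 0x0c0a = 0x4f58
One's complement: ~0x4f58
Checksum = 0xb0a7


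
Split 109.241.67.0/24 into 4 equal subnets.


New prefix = 24 + 2 = 26
Each subnet has 64 addresses
  109.241.67.0/26
  109.241.67.64/26
  109.241.67.128/26
  109.241.67.192/26
Subnets: 109.241.67.0/26, 109.241.67.64/26, 109.241.67.128/26, 109.241.67.192/26


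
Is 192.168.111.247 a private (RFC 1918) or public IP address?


RFC 1918 private ranges:
  10.0.0.0/8 (10.0.0.0 - 10.255.255.255)
  172.16.0.0/12 (172.16.0.0 - 172.31.255.255)
  192.168.0.0/16 (192.168.0.0 - 192.168.255.255)
Private (in 192.168.0.0/16)


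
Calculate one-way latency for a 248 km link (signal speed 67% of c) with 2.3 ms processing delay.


Speed = 0.67 * 3e5 km/s = 201000 km/s
Propagation delay = 248 / 201000 = 0.0012 s = 1.2338 ms
Processing delay = 2.3 ms
Total one-way latency = 3.5338 ms


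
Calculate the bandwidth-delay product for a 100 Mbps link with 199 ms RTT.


BDP = bandwidth * RTT
= 100 Mbps * 199 ms
= 100 * 1e6 * 199 / 1000 bits
= 19900000 bits
= 2487500 bytes
= 2429.1992 KB
BDP = 19900000 bits (2487500 bytes)


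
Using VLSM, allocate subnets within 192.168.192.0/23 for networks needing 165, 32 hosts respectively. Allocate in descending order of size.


165 hosts -> /24 (254 usable): 192.168.192.0/24
32 hosts -> /26 (62 usable): 192.168.193.0/26
Allocation: 192.168.192.0/24 (165 hosts, 254 usable); 192.168.193.0/26 (32 hosts, 62 usable)


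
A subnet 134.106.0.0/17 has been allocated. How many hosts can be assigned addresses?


Host bits = 32 - 17 = 15
Total addresses = 2^15 = 32768
Usable = total - 2 (network and broadcast)
Usable hosts: 32766


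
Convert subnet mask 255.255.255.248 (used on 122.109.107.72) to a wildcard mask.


Subnet mask: 255.255.255.248
Wildcard = 255.255.255.255 - subnet mask
255 - 255 = 0
255 - 255 = 0
255 - 255 = 0
255 - 248 = 7
Wildcard: 0.0.0.7


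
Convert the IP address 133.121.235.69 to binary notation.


133 = 10000101
121 = 01111001
235 = 11101011
69 = 01000101
Binary: 10000101.01111001.11101011.01000101


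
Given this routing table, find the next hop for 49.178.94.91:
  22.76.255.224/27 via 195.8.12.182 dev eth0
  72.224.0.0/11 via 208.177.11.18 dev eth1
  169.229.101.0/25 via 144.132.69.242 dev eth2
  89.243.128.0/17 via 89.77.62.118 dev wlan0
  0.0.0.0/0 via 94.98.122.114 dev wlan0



Longest prefix match for 49.178.94.91:
  /27 22.76.255.224: no
  /11 72.224.0.0: no
  /25 169.229.101.0: no
  /17 89.243.128.0: no
  /0 0.0.0.0: MATCH
Selected: next-hop 94.98.122.114 via wlan0 (matched /0)


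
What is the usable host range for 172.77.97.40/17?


Network: 172.77.0.0
Broadcast: 172.77.127.255
First usable = network + 1
Last usable = broadcast - 1
Range: 172.77.0.1 to 172.77.127.254


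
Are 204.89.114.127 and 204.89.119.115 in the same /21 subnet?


Mask: 255.255.248.0
204.89.114.127 AND mask = 204.89.112.0
204.89.119.115 AND mask = 204.89.112.0
Yes, same subnet (204.89.112.0)
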